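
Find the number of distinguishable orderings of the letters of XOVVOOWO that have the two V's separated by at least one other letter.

630

There are 8!/(4!·2!) = 840 arrangements of XOVVOOWO in total.
Arrangements with the V's together: treat VV as one letter, giving (7)!/(4!) = 210.
Subtracting, 840 − 210 = 630 arrangements keep the V's apart.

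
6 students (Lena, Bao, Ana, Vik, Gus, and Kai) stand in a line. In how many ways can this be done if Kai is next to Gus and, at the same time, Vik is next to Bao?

Treat {Kai,Gus} as one block (2 orders) and {Vik,Bao} as another (2 orders).
That leaves 4 units to arrange: 2 × 2 × 4! = 4 × 24 = 96.

96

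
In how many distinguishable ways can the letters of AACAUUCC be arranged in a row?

560

AACAUUCC has 8 letters with A appearing 3 times, C appearing 3 times, and U appearing twice.
Dividing 8! = 40320 by 3!·3!·2! = 72 for the repeated letters gives 560.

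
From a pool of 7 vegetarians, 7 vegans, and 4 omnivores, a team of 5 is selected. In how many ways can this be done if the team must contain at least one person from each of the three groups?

With no constraint there are C(18,5) = 8568 possible selections.
Subtract selections that omit an entire group: no vegetarians → C(11,5) = 462; no vegans → C(11,5) = 462; no omnivores → C(14,5) = 2002.
Add back selections omitting two groups (i.e. drawn from a single group): C(7,5) + C(7,5) + C(4,5) = 42.
By inclusion–exclusion: 8568 − 2926 + 42 = 5684.

5684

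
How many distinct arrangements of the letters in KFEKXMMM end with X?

420

Fix X in the last position and arrange the remaining 7 letters.
Those 7 letters have K appearing twice and M appearing 3 times, giving (7)!/(3!·2!) = 420.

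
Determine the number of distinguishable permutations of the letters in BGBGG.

The 5 letters of BGBGG have repeats: B appearing twice and G appearing 3 times.
The number of distinct arrangements is 5!/(3!·2!) = 120/12 = 10.

10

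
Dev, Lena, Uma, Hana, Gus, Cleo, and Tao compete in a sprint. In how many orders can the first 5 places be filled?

There are 7 choices for 1st place, 6 for 2nd, and so on down to 3 for position 5.
That gives 7 × 6 × 5 × 4 × 3 = 2520.

2520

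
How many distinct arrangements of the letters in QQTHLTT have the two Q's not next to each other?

300

Total arrangements of QQTHLTT: 7!/(3!·2!) = 420.
If the two Q's are adjacent, glue them into one block, leaving 6 items to arrange: (6)!/(3!) = 120 ways.
Subtracting, 420 − 120 = 300 arrangements keep the Q's apart.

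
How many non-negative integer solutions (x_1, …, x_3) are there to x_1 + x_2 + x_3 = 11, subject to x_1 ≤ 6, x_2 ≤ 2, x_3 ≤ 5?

By stars and bars, unrestricted non-negative solutions to x_1+…+x_3 = 11 number C(11+2,2) = 78.
Subtract solutions that violate a single cap (substitute x_i' = x_i − (cap_i+1)): x_1 ≥ 7 gives C(6,2) = 15; x_2 ≥ 3 gives C(10,2) = 45; x_3 ≥ 6 gives C(7,2) = 21. Together 81.
Add back pairs where two caps are both exceeded: 3 + 0 + 6 = 9.
By inclusion–exclusion the count is 78 − 81 + 9 = 6.

6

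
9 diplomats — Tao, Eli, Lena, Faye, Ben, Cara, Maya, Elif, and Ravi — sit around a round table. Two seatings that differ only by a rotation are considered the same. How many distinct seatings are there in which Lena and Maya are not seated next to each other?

30240

Without the restriction there are (8)! = 40320 seatings.
Seatings with Lena beside Maya: treat them as a block with 2 internal orders, giving 2 × (7)! = 10080.
Subtracting, 40320 − 10080 = 30240.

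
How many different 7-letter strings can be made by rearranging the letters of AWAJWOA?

420

AWAJWOA has 7 letters with A appearing 3 times and W appearing twice.
Dividing 7! = 5040 by 3!·2! = 12 for the repeated letters gives 420.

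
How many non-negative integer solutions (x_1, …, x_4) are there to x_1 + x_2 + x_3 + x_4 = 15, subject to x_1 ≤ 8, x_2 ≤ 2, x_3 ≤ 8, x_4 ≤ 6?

Without the upper bounds there are C(18,3) = 816 ways to split 15 among 4 variables.
Subtract solutions that violate a single cap (substitute x_i' = x_i − (cap_i+1)): x_1 ≥ 9 gives C(9,3) = 84; x_2 ≥ 3 gives C(15,3) = 455; x_3 ≥ 9 gives C(9,3) = 84; x_4 ≥ 7 gives C(11,3) = 165. Together 788.
Add back pairs where two caps are both exceeded: 20 + 0 + 0 + 20 + 56 + 0 = 96.
By inclusion–exclusion the count is 816 − 788 + 96 = 124.

124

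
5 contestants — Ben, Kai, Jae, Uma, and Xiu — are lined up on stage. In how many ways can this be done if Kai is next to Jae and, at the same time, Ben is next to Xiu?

Treat {Kai,Jae} as one block (2 orders) and {Ben,Xiu} as another (2 orders).
That leaves 3 units to arrange: 2 × 2 × 3! = 4 × 6 = 24.

24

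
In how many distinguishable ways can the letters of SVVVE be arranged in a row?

20

SVVVE has 5 letters with V appearing 3 times.
So there are 5! / (3!) = 20 distinguishable arrangements.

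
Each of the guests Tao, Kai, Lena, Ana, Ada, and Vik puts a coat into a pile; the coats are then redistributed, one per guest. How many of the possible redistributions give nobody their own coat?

265

This is the derangement count D_6: permutations of 6 items with no fixed point.
By inclusion–exclusion this is Σ_{j=0}^{6} (−1)^j C(6,j)·(6−j)!.
Computing: 720 − 720 + 360 − 120 + 30 − 6 + 1 = 265.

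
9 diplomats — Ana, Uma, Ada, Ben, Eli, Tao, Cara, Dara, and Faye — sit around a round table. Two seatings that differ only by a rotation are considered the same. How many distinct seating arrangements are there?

40320

Seat Ana anywhere (absorbing the rotational symmetry), then permute the other 8: (8)! = 40320.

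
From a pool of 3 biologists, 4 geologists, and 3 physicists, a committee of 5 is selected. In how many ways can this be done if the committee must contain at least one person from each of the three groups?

Total 5-person selections from all 10: C(10,5) = 252.
Selections missing a whole group: no biologists → C(7,5) = 21; no geologists → C(6,5) = 6; no physicists → C(7,5) = 21.
Add back selections omitting two groups (i.e. drawn from a single group): C(3,5) + C(4,5) + C(3,5) = 0.
By inclusion–exclusion: 252 − 48 + 0 = 204.

204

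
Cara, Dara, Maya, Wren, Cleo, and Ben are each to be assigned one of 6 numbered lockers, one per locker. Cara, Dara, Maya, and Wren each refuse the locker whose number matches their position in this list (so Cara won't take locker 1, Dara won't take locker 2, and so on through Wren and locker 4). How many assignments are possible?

Let Aᵢ (for 1 ≤ i ≤ 4) be the placements that put person i in their forbidden locker. Any j of these fix j positions, leaving (6−j)! ways to fill the rest, and there are C(4,j) ways to pick which j.
By inclusion–exclusion, the number of valid placements is Σ_{j=0}^{4} (−1)^j C(4,j)·(6−j)!.
Computing: 720 − 480 + 144 − 24 + 2 = 362.

362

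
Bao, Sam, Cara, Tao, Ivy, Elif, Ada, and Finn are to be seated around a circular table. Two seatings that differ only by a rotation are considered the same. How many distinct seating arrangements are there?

Fix one person's seat to break rotational symmetry; the remaining 7 people can be arranged in (7)! = 5040 ways.

5040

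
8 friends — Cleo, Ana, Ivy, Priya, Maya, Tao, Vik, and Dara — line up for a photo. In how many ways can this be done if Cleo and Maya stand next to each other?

10080

Treat {Cleo, Maya} as a single unit. There are 7 units to order, and the pair itself can be ordered 2 ways.
So the count is 2·(7)! = 10080.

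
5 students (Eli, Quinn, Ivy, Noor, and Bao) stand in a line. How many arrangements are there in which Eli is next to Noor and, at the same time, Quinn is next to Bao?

24

Treat {Eli,Noor} as one block (2 orders) and {Quinn,Bao} as another (2 orders).
That leaves 3 units to arrange: 2 × 2 × 3! = 4 × 6 = 24.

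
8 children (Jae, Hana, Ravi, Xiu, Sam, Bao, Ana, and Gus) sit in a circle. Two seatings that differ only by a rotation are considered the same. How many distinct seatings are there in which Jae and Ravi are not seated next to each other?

3600

All circular seatings of 8 people number (7)! = 5040.
Those with Jae next to Ravi: fuse the pair into one unit and seat 7 units around a circle — 2·(6)! = 1440.
Subtracting, 5040 − 1440 = 3600.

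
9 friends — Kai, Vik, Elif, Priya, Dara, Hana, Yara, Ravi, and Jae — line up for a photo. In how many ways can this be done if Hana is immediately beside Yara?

80640

Glue Hana and Yara into one block (2 internal orders), leaving 8 units to arrange in a row.
So the count is 2·(8)! = 80640.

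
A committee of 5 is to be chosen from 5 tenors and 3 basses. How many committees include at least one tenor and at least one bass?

With no constraint there are C(8,5) = 56 possible selections.
Selections missing a whole group: no tenors → C(3,5) = 0; no basses → C(5,5) = 1.
Both groups omitted at once is impossible, so 56 − 1 = 55.

55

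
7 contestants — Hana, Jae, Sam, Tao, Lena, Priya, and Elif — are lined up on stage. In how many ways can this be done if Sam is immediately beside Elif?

Place the 5 others and the Sam-Elif pair as 6 objects in a line; the pair has 2 internal arrangements.
So the count is 2·(6)! = 1440.

1440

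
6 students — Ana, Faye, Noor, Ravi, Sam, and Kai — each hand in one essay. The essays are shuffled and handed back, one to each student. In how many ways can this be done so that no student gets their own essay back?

Let Aᵢ be the assignments in which student i gets their own essay. We want the size of the complement of A₁∪…∪A_6.
By inclusion–exclusion this is Σ_{j=0}^{6} (−1)^j C(6,j)·(6−j)!.
Computing: 720 − 720 + 360 − 120 + 30 − 6 + 1 = 265.

265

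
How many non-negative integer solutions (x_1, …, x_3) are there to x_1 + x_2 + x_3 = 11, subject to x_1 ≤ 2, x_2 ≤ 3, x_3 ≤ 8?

Ignoring the caps, the number of non-negative solutions to x_1+…+x_3 = 11 is C(13,2) = 78.
Subtract solutions that violate a single cap (substitute x_i' = x_i − (cap_i+1)): x_1 ≥ 3 gives C(10,2) = 45; x_2 ≥ 4 gives C(9,2) = 36; x_3 ≥ 9 gives C(4,2) = 6. Together 87.
Add back pairs where two caps are both exceeded: 15 + 0 + 0 = 15.
By inclusion–exclusion the count is 78 − 87 + 15 = 6.

6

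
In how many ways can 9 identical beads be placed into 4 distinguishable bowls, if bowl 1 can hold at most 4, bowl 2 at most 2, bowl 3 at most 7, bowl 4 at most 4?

Ignoring the caps, the number of non-negative solutions to x_1+…+x_4 = 9 is C(12,3) = 220.
Subtract solutions that violate a single cap (substitute x_i' = x_i − (cap_i+1)): x_1 ≥ 5 gives C(7,3) = 35; x_2 ≥ 3 gives C(9,3) = 84; x_3 ≥ 8 gives C(4,3) = 4; x_4 ≥ 5 gives C(7,3) = 35. Together 158.
Add back pairs where two caps are both exceeded: 4 + 0 + 0 + 0 + 4 + 0 = 8.
By inclusion–exclusion the count is 220 − 158 + 8 = 70.

70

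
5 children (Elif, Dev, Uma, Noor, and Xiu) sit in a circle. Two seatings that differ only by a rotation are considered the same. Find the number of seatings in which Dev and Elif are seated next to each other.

12

Treat {Dev, Elif} as one unit (2 internal orders) and seat the resulting 4 units around the table: (3)! circular arrangements.
So 2 × (3)! = 2 × 6 = 12.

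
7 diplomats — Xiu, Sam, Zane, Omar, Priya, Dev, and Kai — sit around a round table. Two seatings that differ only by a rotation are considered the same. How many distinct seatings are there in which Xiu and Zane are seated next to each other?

Glue Xiu and Zane into a block (2 internal orders). Seating 6 units around a circle gives (5)! arrangements.
So 2 × (5)! = 2 × 120 = 240.

240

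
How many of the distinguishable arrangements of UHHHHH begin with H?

5

With the first slot taken by H, it remains to arrange the other 5 letters (UHHHH).
Those 5 letters have H appearing 4 times, giving (5)!/(4!) = 5.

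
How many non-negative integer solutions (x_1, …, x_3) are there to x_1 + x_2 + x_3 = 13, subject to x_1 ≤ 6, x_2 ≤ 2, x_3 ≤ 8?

Ignoring the caps, the number of non-negative solutions to x_1+…+x_3 = 13 is C(15,2) = 105.
Subtract solutions that violate a single cap (substitute x_i' = x_i − (cap_i+1)): x_1 ≥ 7 gives C(8,2) = 28; x_2 ≥ 3 gives C(12,2) = 66; x_3 ≥ 9 gives C(6,2) = 15. Together 109.
Add back pairs where two caps are both exceeded: 10 + 0 + 3 = 13.
By inclusion–exclusion the count is 105 − 109 + 13 = 9.

9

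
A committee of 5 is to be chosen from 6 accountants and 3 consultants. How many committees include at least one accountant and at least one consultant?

Total 5-person selections from all 9: C(9,5) = 126.
Subtract selections that omit an entire group: no accountants → C(3,5) = 0; no consultants → C(6,5) = 6.
Both groups omitted at once is impossible, so 126 − 6 = 120.

120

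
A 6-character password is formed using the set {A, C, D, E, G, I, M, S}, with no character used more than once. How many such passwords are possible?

20160

With no repetition, fill the 6 characters in order: 8 choices, then 7, down to 3.
8 × 7 × 6 × 5 × 4 × 3 = 20160.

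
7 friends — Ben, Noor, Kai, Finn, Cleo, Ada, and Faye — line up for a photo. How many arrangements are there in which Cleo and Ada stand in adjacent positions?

Place the 5 others and the Cleo-Ada pair as 6 objects in a line; the pair has 2 internal arrangements.
So the count is 2·(6)! = 1440.

1440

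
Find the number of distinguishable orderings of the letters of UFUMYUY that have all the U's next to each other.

Treat the 3 copies of U as a single block. The multiset to arrange is then {UUU, F, M, Y, Y}, 5 items in all.
That gives (5)!/(2!) = 60 arrangements.

60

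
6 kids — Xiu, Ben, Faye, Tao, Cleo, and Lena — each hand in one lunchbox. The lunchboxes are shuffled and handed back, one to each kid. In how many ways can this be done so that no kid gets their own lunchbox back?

Let Aᵢ be the assignments in which kid i gets their own lunchbox. We want the size of the complement of A₁∪…∪A_6.
By inclusion–exclusion this is Σ_{j=0}^{6} (−1)^j C(6,j)·(6−j)!.
Computing: 720 − 720 + 360 − 120 + 30 − 6 + 1 = 265.

265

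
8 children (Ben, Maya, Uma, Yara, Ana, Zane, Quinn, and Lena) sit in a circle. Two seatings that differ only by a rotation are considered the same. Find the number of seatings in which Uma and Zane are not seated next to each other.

3600

Without the restriction there are (7)! = 5040 seatings.
Those with Uma next to Zane: fuse the pair into one unit and seat 7 units around a circle — 2·(6)! = 1440.
Subtracting, 5040 − 1440 = 3600.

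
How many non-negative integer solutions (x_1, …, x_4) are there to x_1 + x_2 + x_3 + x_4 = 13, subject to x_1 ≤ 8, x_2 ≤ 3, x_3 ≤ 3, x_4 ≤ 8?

110

By stars and bars, unrestricted non-negative solutions to x_1+…+x_4 = 13 number C(13+3,3) = 560.
Subtract solutions that violate a single cap (substitute x_i' = x_i − (cap_i+1)): x_1 ≥ 9 gives C(7,3) = 35; x_2 ≥ 4 gives C(12,3) = 220; x_3 ≥ 4 gives C(12,3) = 220; x_4 ≥ 9 gives C(7,3) = 35. Together 510.
Add back pairs where two caps are both exceeded: 1 + 1 + 0 + 56 + 1 + 1 = 60.
By inclusion–exclusion the count is 560 − 510 + 60 = 110.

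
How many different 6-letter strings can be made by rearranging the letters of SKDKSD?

90

The 6 letters of SKDKSD have repeats: D appearing twice, K appearing twice, and S appearing twice.
So there are 6! / (2!·2!·2!) = 90 distinguishable arrangements.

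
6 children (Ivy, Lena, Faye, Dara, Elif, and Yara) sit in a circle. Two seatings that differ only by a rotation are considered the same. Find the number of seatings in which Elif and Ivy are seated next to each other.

48

Treat {Elif, Ivy} as one unit (2 internal orders) and seat the resulting 5 units around the table: (4)! circular arrangements.
So 2 × (4)! = 2 × 24 = 48.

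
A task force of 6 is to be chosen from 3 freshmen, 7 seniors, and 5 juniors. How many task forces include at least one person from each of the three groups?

3850

With no constraint there are C(15,6) = 5005 possible selections.
Subtract selections that omit an entire group: no freshmen → C(12,6) = 924; no seniors → C(8,6) = 28; no juniors → C(10,6) = 210.
Add back selections omitting two groups (i.e. drawn from a single group): C(3,6) + C(7,6) + C(5,6) = 7.
By inclusion–exclusion: 5005 − 1162 + 7 = 3850.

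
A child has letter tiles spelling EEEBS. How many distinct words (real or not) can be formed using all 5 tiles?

20

EEEBS has 5 letters with E appearing 3 times.
Dividing 5! = 120 by 3! = 6 for the repeated letters gives 20.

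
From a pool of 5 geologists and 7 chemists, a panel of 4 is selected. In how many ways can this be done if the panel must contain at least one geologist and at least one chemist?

Total 4-person selections from all 12: C(12,4) = 495.
Selections missing a whole group: no geologists → C(7,4) = 35; no chemists → C(5,4) = 5.
Both groups omitted at once is impossible, so 495 − 40 = 455.

455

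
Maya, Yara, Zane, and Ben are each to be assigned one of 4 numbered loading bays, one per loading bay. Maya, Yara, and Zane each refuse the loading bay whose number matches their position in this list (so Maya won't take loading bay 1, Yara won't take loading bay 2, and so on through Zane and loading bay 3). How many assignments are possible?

11

Let Aᵢ (for i ∈ {1, 2, 3}) be the placements that put person i in their forbidden loading bay. Any j of these fix j positions, leaving (4−j)! ways to fill the rest, and there are C(3,j) ways to pick which j.
By inclusion–exclusion, the number of valid placements is Σ_{j=0}^{3} (−1)^j C(3,j)·(4−j)!.
Computing: 24 − 18 + 6 − 1 = 11.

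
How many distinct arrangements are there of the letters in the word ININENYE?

Letter multiplicities in ININENYE: E×2, I×2, N×3, Y×1.
The number of distinct arrangements is 8!/(3!·2!·2!) = 40320/24 = 1680.

1680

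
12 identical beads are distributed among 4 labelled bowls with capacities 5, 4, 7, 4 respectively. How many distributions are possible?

By stars and bars, unrestricted non-negative solutions to x_1+…+x_4 = 12 number C(12+3,3) = 455.
Subtract solutions that violate a single cap (substitute x_i' = x_i − (cap_i+1)): x_1 ≥ 6 gives C(9,3) = 84; x_2 ≥ 5 gives C(10,3) = 120; x_3 ≥ 8 gives C(7,3) = 35; x_4 ≥ 5 gives C(10,3) = 120. Together 359.
Add back pairs where two caps are both exceeded: 4 + 0 + 4 + 0 + 10 + 0 = 18.
By inclusion–exclusion the count is 455 − 359 + 18 = 114.

114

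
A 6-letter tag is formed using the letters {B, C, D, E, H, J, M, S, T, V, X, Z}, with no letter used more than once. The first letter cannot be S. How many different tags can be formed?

609840

The first letter has 12−1 = 11 choices (anything except S).
The remaining 5 letters are filled from the other 11 symbols without repetition: 11 × 10 × 9 × 8 × 7 = 55440.
Total: 11 × 55440 = 609840.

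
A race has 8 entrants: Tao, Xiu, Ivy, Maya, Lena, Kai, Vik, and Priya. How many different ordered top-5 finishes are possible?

6720

This is an ordered selection of 5 from 8: P(8,5).
That gives 8 × 7 × 6 × 5 × 4 = 6720.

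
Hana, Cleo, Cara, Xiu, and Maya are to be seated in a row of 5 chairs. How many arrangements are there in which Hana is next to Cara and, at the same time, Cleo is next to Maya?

24

Treat {Hana,Cara} as one block (2 orders) and {Cleo,Maya} as another (2 orders).
That leaves 3 units to arrange: 2 × 2 × 3! = 4 × 6 = 24.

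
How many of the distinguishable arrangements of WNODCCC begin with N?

With the first slot taken by N, it remains to arrange the other 6 letters (WODCCC).
Those 6 letters have C appearing 3 times, giving (6)!/(3!) = 120.

120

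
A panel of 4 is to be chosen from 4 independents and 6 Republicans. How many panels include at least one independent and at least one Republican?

194

Unrestricted: C(10,4) = 210 ways to pick any 4 of the 10.
Subtract selections that omit an entire group: no independents → C(6,4) = 15; no Republicans → C(4,4) = 1.
Both groups omitted at once is impossible, so 210 − 16 = 194.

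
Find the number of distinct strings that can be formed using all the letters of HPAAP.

30

HPAAP has 5 letters with A appearing twice and P appearing twice.
Dividing 5! = 120 by 2!·2! = 4 for the repeated letters gives 30.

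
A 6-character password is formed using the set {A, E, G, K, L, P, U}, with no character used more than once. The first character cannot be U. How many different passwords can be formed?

4320

The first character has 7−1 = 6 choices (anything except U).
The remaining 5 characters are filled from the other 6 symbols without repetition: 6 × 5 × 4 × 3 × 2 = 720.
Total: 6 × 720 = 4320.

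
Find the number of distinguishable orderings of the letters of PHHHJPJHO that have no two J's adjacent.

Total arrangements of PHHHJPJHO: 9!/(4!·2!·2!) = 3780.
Arrangements with the J's together: treat JJ as one letter, giving (8)!/(4!·2!) = 840.
Hence 3780 − 840 = 2940.

2940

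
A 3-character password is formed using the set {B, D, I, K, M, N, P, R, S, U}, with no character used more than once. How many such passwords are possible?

720

Choose and order 3 of the 10 symbols: the first character has 10 options, the next 9, then 8.
10 × 9 × 8 = 720.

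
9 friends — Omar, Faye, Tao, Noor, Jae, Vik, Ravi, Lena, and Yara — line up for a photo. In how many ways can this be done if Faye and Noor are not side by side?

There are 9! = 362880 arrangements in all. If Faye and Noor are adjacent, merging them into one block gives 2·(8)! = 80640 arrangements.
Complementary counting: 362880 − 80640 = 282240.

282240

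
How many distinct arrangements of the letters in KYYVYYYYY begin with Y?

With the first slot taken by Y, it remains to arrange the other 8 letters (KYVYYYYY).
Those 8 letters have Y appearing 6 times, giving (8)!/(6!) = 56.

56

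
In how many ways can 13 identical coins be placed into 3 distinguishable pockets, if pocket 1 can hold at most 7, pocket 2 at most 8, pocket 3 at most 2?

12

By stars and bars, unrestricted non-negative solutions to x_1+…+x_3 = 13 number C(13+2,2) = 105.
Subtract solutions that violate a single cap (substitute x_i' = x_i − (cap_i+1)): x_1 ≥ 8 gives C(7,2) = 21; x_2 ≥ 9 gives C(6,2) = 15; x_3 ≥ 3 gives C(12,2) = 66. Together 102.
Add back pairs where two caps are both exceeded: 0 + 6 + 3 = 9.
By inclusion–exclusion the count is 105 − 102 + 9 = 12.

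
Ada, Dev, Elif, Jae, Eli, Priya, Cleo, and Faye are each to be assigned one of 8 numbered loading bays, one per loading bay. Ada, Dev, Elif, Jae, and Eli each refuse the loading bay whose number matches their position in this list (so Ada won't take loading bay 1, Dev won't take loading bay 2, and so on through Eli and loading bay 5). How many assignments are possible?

Let Aᵢ (for 1 ≤ i ≤ 5) be the placements that put person i in their forbidden loading bay. Any j of these fix j positions, leaving (8−j)! ways to fill the rest, and there are C(5,j) ways to pick which j.
By inclusion–exclusion, the number of valid placements is Σ_{j=0}^{5} (−1)^j C(5,j)·(8−j)!.
Computing: 40320 − 25200 + 7200 − 1200 + 120 − 6 = 21234.

21234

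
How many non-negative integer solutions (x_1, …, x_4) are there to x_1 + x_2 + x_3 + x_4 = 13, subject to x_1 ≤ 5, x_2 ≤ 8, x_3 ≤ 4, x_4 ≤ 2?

By stars and bars, unrestricted non-negative solutions to x_1+…+x_4 = 13 number C(13+3,3) = 560.
Subtract solutions that violate a single cap (substitute x_i' = x_i − (cap_i+1)): x_1 ≥ 6 gives C(10,3) = 120; x_2 ≥ 9 gives C(7,3) = 35; x_3 ≥ 5 gives C(11,3) = 165; x_4 ≥ 3 gives C(13,3) = 286. Together 606.
Add back pairs where two caps are both exceeded: 0 + 10 + 35 + 0 + 4 + 56 = 105.
By inclusion–exclusion the count is 560 − 606 + 105 = 59.

59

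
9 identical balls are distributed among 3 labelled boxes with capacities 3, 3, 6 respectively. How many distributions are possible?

Without the upper bounds there are C(11,2) = 55 ways to split 9 among 3 boxes.
Subtract solutions that violate a single cap (substitute x_i' = x_i − (cap_i+1)): x_1 ≥ 4 gives C(7,2) = 21; x_2 ≥ 4 gives C(7,2) = 21; x_3 ≥ 7 gives C(4,2) = 6. Together 48.
Add back pairs where two caps are both exceeded: 3 + 0 + 0 = 3.
By inclusion–exclusion the count is 55 − 48 + 3 = 10.

10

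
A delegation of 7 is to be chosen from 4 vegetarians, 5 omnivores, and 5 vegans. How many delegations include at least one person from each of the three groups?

3240

With no constraint there are C(14,7) = 3432 possible selections.
Subtract selections that omit an entire group: no vegetarians → C(10,7) = 120; no omnivores → C(9,7) = 36; no vegans → C(9,7) = 36.
Add back selections omitting two groups (i.e. drawn from a single group): C(4,7) + C(5,7) + C(5,7) = 0.
By inclusion–exclusion: 3432 − 192 + 0 = 3240.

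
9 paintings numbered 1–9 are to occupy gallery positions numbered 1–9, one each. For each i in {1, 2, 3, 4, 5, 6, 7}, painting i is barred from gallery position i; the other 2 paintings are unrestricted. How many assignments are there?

165016

Let Aᵢ (for 1 ≤ i ≤ 7) be the placements that put painting i in its forbidden gallery position. Any j of these fix j positions, leaving (9−j)! ways to fill the rest, and there are C(7,j) ways to pick which j.
By inclusion–exclusion, the number of valid placements is Σ_{j=0}^{7} (−1)^j C(7,j)·(9−j)!.
Computing: 362880 − 282240 + 105840 − 25200 + 4200 − 504 + 42 − 2 = 165016.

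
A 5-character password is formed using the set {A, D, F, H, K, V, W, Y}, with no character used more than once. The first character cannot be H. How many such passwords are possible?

5880

The first character has 8−1 = 7 choices (anything except H).
The remaining 4 characters are filled from the other 7 symbols without repetition: 7 × 6 × 5 × 4 = 840.
Total: 7 × 840 = 5880.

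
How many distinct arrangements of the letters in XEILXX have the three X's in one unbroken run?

Treat the 3 copies of X as a single block. The multiset to arrange is then {XXX, E, I, L}, 4 items in all.
All 4 items are distinct, so there are (4)! = 24 arrangements.

24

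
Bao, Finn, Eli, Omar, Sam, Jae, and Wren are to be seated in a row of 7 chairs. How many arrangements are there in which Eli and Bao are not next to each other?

There are 7! = 5040 arrangements in all. If Eli and Bao are adjacent, merging them into one block gives 2·(6)! = 1440 arrangements.
So 5040 − 1440 = 3600 arrangements keep them apart.

3600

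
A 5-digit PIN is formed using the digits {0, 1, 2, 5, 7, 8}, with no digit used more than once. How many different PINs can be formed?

720

Choose and order 5 of the 6 symbols: the first digit has 6 options, the next 5, and so on down to 2.
That product is 6 × 5 × 4 × 3 × 2 = 720.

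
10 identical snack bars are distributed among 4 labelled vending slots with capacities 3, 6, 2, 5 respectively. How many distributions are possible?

53

By stars and bars, unrestricted non-negative solutions to x_1+…+x_4 = 10 number C(10+3,3) = 286.
Subtract solutions that violate a single cap (substitute x_i' = x_i − (cap_i+1)): x_1 ≥ 4 gives C(9,3) = 84; x_2 ≥ 7 gives C(6,3) = 20; x_3 ≥ 3 gives C(10,3) = 120; x_4 ≥ 6 gives C(7,3) = 35. Together 259.
Add back pairs where two caps are both exceeded: 0 + 20 + 1 + 1 + 0 + 4 = 26.
By inclusion–exclusion the count is 286 − 259 + 26 = 53.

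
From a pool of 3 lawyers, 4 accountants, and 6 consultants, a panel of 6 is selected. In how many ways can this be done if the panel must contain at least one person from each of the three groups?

Total 6-person selections from all 13: C(13,6) = 1716.
Subtract selections that omit an entire group: no lawyers → C(10,6) = 210; no accountants → C(9,6) = 84; no consultants → C(7,6) = 7.
Add back selections omitting two groups (i.e. drawn from a single group): C(3,6) + C(4,6) + C(6,6) = 1.
By inclusion–exclusion: 1716 − 301 + 1 = 1416.

1416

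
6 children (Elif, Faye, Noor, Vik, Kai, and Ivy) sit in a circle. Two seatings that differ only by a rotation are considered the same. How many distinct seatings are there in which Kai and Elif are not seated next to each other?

72

Without the restriction there are (5)! = 120 seatings.
Seatings with Kai beside Elif: treat them as a block with 2 internal orders, giving 2 × (4)! = 48.
Subtracting, 120 − 48 = 72.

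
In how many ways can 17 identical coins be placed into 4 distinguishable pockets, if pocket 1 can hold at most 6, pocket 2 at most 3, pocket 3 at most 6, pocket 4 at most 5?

20

Without the upper bounds there are C(20,3) = 1140 ways to split 17 among 4 pockets.
Subtract solutions that violate a single cap (substitute x_i' = x_i − (cap_i+1)): x_1 ≥ 7 gives C(13,3) = 286; x_2 ≥ 4 gives C(16,3) = 560; x_3 ≥ 7 gives C(13,3) = 286; x_4 ≥ 6 gives C(14,3) = 364. Together 1496.
Add back pairs where two caps are both exceeded: 84 + 20 + 35 + 84 + 120 + 35 = 378.
Subtract triples: 0 + 1 + 0 + 1 = 2.
By inclusion–exclusion the count is 1140 − 1496 + 378 − 2 = 20.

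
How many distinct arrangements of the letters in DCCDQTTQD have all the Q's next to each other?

1680

Treat the 2 copies of Q as a single block. The multiset to arrange is then {QQ, C, C, D, D, D, T, T}, 8 items in all.
That gives (8)!/(3!·2!·2!) = 1680 arrangements.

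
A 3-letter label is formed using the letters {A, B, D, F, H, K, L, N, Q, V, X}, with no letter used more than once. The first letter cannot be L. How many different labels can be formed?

900

The first letter has 11−1 = 10 choices (anything except L).
The remaining 2 letters are filled from the other 10 symbols without repetition: 10 × 9 = 90.
Total: 10 × 90 = 900.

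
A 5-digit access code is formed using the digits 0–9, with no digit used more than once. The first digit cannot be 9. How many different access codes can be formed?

27216

The first digit has 10−1 = 9 choices (anything except 9).
The remaining 4 digits are filled from the other 9 symbols without repetition: 9 × 8 × 7 × 6 = 3024.
Total: 9 × 3024 = 27216.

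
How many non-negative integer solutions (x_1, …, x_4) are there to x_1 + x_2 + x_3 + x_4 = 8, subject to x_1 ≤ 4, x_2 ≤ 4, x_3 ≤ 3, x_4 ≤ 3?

By stars and bars, unrestricted non-negative solutions to x_1+…+x_4 = 8 number C(8+3,3) = 165.
Subtract solutions that violate a single cap (substitute x_i' = x_i − (cap_i+1)): x_1 ≥ 5 gives C(6,3) = 20; x_2 ≥ 5 gives C(6,3) = 20; x_3 ≥ 4 gives C(7,3) = 35; x_4 ≥ 4 gives C(7,3) = 35. Together 110.
Add back pairs where two caps are both exceeded: 0 + 0 + 0 + 0 + 0 + 1 = 1.
By inclusion–exclusion the count is 165 − 110 + 1 = 56.

56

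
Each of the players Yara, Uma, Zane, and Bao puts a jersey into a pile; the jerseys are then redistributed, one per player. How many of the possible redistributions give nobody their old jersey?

Count assignments avoiding every fixed point. For any j of the 4 players fixed to their old jersey, the other 4−j can be arranged in (4−j)! ways.
By inclusion–exclusion this is Σ_{j=0}^{4} (−1)^j C(4,j)·(4−j)!.
Computing: 24 − 24 + 12 − 4 + 1 = 9.

9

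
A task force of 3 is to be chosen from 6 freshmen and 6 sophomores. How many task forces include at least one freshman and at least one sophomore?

Total 3-person selections from all 12: C(12,3) = 220.
Selections missing a whole group: no freshmen → C(6,3) = 20; no sophomores → C(6,3) = 20.
Both groups omitted at once is impossible, so 220 − 40 = 180.

180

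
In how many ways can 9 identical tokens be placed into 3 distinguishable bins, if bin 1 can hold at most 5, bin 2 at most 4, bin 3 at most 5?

By stars and bars, unrestricted non-negative solutions to x_1+…+x_3 = 9 number C(9+2,2) = 55.
Subtract solutions that violate a single cap (substitute x_i' = x_i − (cap_i+1)): x_1 ≥ 6 gives C(5,2) = 10; x_2 ≥ 5 gives C(6,2) = 15; x_3 ≥ 6 gives C(5,2) = 10. Together 35.
No two caps can be exceeded simultaneously, so the pair terms are all 0.
By inclusion–exclusion the count is 55 − 35 + 0 = 20.

20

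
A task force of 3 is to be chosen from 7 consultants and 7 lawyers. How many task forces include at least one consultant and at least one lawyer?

294

Total 3-person selections from all 14: C(14,3) = 364.
Selections missing a whole group: no consultants → C(7,3) = 35; no lawyers → C(7,3) = 35.
Both groups omitted at once is impossible, so 364 − 70 = 294.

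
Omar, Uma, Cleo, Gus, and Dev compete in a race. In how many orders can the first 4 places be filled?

This is an ordered selection of 4 from 5: P(5,4).
That gives 5 × 4 × 3 × 2 = 120.

120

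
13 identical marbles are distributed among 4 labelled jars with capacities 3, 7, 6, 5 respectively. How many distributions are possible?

115

Ignoring the caps, the number of non-negative solutions to x_1+…+x_4 = 13 is C(16,3) = 560.
Subtract solutions that violate a single cap (substitute x_i' = x_i − (cap_i+1)): x_1 ≥ 4 gives C(12,3) = 220; x_2 ≥ 8 gives C(8,3) = 56; x_3 ≥ 7 gives C(9,3) = 84; x_4 ≥ 6 gives C(10,3) = 120. Together 480.
Add back pairs where two caps are both exceeded: 4 + 10 + 20 + 0 + 0 + 1 = 35.
By inclusion–exclusion the count is 560 − 480 + 35 = 115.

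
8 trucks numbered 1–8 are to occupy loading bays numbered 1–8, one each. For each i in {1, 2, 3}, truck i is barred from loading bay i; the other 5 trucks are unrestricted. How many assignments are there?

27240

Let Aᵢ (for i ∈ {1, 2, 3}) be the placements that put truck i in its forbidden loading bay. Any j of these fix j positions, leaving (8−j)! ways to fill the rest, and there are C(3,j) ways to pick which j.
By inclusion–exclusion, the number of valid placements is Σ_{j=0}^{3} (−1)^j C(3,j)·(8−j)!.
Computing: 40320 − 15120 + 2160 − 120 = 27240.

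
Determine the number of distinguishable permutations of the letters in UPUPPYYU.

560

UPUPPYYU has 8 letters with P appearing 3 times, U appearing 3 times, and Y appearing twice.
Dividing 8! = 40320 by 3!·3!·2! = 72 for the repeated letters gives 560.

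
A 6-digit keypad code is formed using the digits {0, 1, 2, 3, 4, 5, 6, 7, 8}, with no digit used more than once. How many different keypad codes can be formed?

60480

This is a permutation of 6 out of 9: P(9,6) = 9!/3!.
That product is 9 × 8 × 7 × 6 × 5 × 4 = 60480.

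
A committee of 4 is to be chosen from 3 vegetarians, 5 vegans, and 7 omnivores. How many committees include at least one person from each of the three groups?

Total 4-person selections from all 15: C(15,4) = 1365.
Selections missing a whole group: no vegetarians → C(12,4) = 495; no vegans → C(10,4) = 210; no omnivores → C(8,4) = 70.
Add back selections omitting two groups (i.e. drawn from a single group): C(3,4) + C(5,4) + C(7,4) = 40.
By inclusion–exclusion: 1365 − 775 + 40 = 630.

630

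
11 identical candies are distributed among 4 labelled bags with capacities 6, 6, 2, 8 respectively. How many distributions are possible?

Ignoring the caps, the number of non-negative solutions to x_1+…+x_4 = 11 is C(14,3) = 364.
Subtract solutions that violate a single cap (substitute x_i' = x_i − (cap_i+1)): x_1 ≥ 7 gives C(7,3) = 35; x_2 ≥ 7 gives C(7,3) = 35; x_3 ≥ 3 gives C(11,3) = 165; x_4 ≥ 9 gives C(5,3) = 10. Together 245.
Add back pairs where two caps are both exceeded: 0 + 4 + 0 + 4 + 0 + 0 = 8.
By inclusion–exclusion the count is 364 − 245 + 8 = 127.

127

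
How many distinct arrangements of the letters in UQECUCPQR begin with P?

Fix P in the first position and arrange the remaining 8 letters.
Those 8 letters have C appearing twice, Q appearing twice, and U appearing twice, giving (8)!/(2!·2!·2!) = 5040.

5040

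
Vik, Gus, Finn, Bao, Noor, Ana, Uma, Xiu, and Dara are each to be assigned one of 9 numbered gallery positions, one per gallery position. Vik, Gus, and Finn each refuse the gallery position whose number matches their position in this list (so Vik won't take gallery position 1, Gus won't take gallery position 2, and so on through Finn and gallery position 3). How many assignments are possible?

Let Aᵢ (for i ∈ {1, 2, 3}) be the placements that put person i in their forbidden gallery position. Any j of these fix j positions, leaving (9−j)! ways to fill the rest, and there are C(3,j) ways to pick which j.
By inclusion–exclusion, the number of valid placements is Σ_{j=0}^{3} (−1)^j C(3,j)·(9−j)!.
Computing: 362880 − 120960 + 15120 − 720 = 256320.

256320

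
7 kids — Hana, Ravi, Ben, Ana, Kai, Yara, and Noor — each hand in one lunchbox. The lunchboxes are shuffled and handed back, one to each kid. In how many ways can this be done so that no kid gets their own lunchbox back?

This is the derangement count D_7: permutations of 7 items with no fixed point.
By inclusion–exclusion this is Σ_{j=0}^{7} (−1)^j C(7,j)·(7−j)!.
Computing: 5040 − 5040 + 2520 − 840 + 210 − 42 + 7 − 1 = 1854.

1854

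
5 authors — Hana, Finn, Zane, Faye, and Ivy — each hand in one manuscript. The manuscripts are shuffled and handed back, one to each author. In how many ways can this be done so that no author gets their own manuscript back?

Count assignments avoiding every fixed point. For any j of the 5 authors fixed to their own manuscript, the other 5−j can be arranged in (5−j)! ways.
By inclusion–exclusion this is Σ_{j=0}^{5} (−1)^j C(5,j)·(5−j)!.
Computing: 120 − 120 + 60 − 20 + 5 − 1 = 44.

44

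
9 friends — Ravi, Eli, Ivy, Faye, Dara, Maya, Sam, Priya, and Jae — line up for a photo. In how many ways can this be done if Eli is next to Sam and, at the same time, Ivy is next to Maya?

Treat {Eli,Sam} as one block (2 orders) and {Ivy,Maya} as another (2 orders).
That leaves 7 units to arrange: 2 × 2 × 7! = 4 × 5040 = 20160.

20160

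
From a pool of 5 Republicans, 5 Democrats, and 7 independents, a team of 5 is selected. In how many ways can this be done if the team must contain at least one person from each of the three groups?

4375

With no constraint there are C(17,5) = 6188 possible selections.
Subtract selections that omit an entire group: no Republicans → C(12,5) = 792; no Democrats → C(12,5) = 792; no independents → C(10,5) = 252.
Add back selections omitting two groups (i.e. drawn from a single group): C(5,5) + C(5,5) + C(7,5) = 23.
By inclusion–exclusion: 6188 − 1836 + 23 = 4375.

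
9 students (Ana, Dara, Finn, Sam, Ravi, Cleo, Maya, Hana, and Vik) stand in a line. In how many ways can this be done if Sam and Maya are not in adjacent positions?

Of the 9! = 362880 arrangements, those with Sam and Maya adjacent number 2 × 8! = 80640 (treat the pair as a block with 2 internal orders).
Complementary counting: 362880 − 80640 = 282240.

282240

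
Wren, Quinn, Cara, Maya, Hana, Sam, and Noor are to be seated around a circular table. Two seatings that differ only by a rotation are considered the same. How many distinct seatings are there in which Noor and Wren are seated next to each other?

Glue Noor and Wren into a block (2 internal orders). Seating 6 units around a circle gives (5)! arrangements.
So 2 × (5)! = 2 × 120 = 240.

240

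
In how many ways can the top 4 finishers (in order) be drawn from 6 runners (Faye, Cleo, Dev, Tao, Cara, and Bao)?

360

There are 6 choices for 1st place, 5 for 2nd, and so on down to 3 for position 4.
That gives 6 × 5 × 4 × 3 = 360.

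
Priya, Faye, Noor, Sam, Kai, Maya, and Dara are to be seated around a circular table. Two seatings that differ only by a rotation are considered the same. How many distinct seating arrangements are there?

Seat Priya anywhere (absorbing the rotational symmetry), then permute the other 6: (6)! = 720.

720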